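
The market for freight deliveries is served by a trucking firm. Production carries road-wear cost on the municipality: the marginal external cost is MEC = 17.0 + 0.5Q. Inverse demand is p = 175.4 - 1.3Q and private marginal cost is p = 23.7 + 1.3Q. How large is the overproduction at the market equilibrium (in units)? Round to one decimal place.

Market equilibrium (private): 23.7 + 1.3Q = 175.4 - 1.3Q → Q_m = 58.3462.
Social marginal cost = private MC + MEC = 40.7 + 1.8Q.
Set SMC = demand: 40.7 + 1.8Q = 175.4 - 1.3Q → Q* = 43.4516.
Gap = |58.3462 − 43.4516| = 14.8946.

14.9 units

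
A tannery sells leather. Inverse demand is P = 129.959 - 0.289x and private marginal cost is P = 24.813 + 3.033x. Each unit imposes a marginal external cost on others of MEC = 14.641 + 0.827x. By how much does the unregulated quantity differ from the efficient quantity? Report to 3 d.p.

Market equilibrium (private): 24.813 + 3.033x = 129.959 - 0.289x → x_m = 31.6514.
Social marginal cost = private MC + MEC = 39.454 + 3.860x.
Set SMC = demand: 39.454 + 3.860x = 129.959 - 0.289x → x* = 21.8137.
Gap = |31.6514 − 21.8137| = 9.8377.

9.838 units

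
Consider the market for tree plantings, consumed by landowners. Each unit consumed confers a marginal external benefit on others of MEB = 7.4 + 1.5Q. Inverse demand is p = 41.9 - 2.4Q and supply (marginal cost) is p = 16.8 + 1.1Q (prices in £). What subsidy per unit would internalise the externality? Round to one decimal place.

subsidy = £31.8 per unit

Social marginal benefit = demand + MEB = 49.3 - 0.9Q.
Set SMB = MC: 49.3 - 0.9Q = 16.8 + 1.1Q → Q* = 16.2500.
The Pigouvian subsidy equals MEB at Q*: 7.4 + 1.5×16.2500 = 31.7750.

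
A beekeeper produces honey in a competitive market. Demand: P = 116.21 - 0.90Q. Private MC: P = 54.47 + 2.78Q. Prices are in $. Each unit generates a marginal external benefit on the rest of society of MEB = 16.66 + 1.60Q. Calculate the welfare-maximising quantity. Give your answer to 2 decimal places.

Q* = 37.69

Social marginal cost = private MC − MEB = 37.81 + 1.18Q.
Set SMC = demand: 37.81 + 1.18Q = 116.21 - 0.90Q → Q* = 37.6923.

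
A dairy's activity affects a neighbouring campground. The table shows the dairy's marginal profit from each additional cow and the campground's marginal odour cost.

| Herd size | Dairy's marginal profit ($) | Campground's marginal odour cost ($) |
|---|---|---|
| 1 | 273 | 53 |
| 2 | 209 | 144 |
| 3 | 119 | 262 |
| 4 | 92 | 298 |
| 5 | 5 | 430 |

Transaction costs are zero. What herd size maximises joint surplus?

2

Bargaining reaches the level where marginal profit last exceeds marginal odour cost.
That holds through level 2 (209 ≥ 144) but not at 3 (119 < 262).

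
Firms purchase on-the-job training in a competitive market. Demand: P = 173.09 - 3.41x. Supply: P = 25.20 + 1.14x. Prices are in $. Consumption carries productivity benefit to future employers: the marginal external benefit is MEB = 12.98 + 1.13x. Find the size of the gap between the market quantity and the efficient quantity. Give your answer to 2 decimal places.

Market equilibrium (private): 25.20 + 1.14x = 173.09 - 3.41x → x_m = 32.5033.
Social marginal benefit = demand + MEB = 186.07 - 2.28x.
Set SMB = MC: 186.07 - 2.28x = 25.20 + 1.14x → x* = 47.0380.
Gap = |32.5033 − 47.0380| = 14.5347.

14.53 units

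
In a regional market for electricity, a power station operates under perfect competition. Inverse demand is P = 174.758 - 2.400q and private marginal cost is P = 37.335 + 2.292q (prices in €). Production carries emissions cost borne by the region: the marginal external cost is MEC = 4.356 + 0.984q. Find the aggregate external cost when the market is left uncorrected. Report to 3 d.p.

Market equilibrium (private): 37.335 + 2.292q = 174.758 - 2.400q → q_m = 29.2888.
Total external cost = ∫₀^{q_m} (4.356 + 0.984q) dq = 4.356×29.2888 + ½×0.984×29.2888² = 549.6362.

€549.636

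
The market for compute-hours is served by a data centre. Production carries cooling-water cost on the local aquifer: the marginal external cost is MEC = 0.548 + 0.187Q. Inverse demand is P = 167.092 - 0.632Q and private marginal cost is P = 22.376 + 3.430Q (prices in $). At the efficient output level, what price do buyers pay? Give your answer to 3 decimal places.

P = $145.648

Social marginal cost = private MC + MEC = 22.924 + 3.617Q.
Set SMC = demand: 22.924 + 3.617Q = 167.092 - 0.632Q → Q* = 33.9299.
Consumer price on the demand curve at Q*: 167.092 − 0.632×33.9299 = 145.6483.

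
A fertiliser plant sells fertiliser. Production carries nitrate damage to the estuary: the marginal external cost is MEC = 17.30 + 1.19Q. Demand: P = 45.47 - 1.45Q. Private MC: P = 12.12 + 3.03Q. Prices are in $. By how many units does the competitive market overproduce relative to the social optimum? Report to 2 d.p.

4.61 units

Market equilibrium (private): 12.12 + 3.03Q = 45.47 - 1.45Q → Q_m = 7.4442.
Social marginal cost = private MC + MEC = 29.42 + 4.22Q.
Set SMC = demand: 29.42 + 4.22Q = 45.47 - 1.45Q → Q* = 2.8307.
Gap = |7.4442 − 2.8307| = 4.6135.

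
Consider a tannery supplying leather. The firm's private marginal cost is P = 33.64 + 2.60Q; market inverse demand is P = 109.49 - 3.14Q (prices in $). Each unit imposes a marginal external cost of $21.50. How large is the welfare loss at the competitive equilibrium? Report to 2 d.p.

DWL = $40.27

Market equilibrium (private): 33.64 + 2.60Q = 109.49 - 3.14Q → Q_m = 13.2143.
Social marginal cost = private MC + MEC = 55.14 + 2.60Q.
Set SMC = demand: 55.14 + 2.60Q = 109.49 - 3.14Q → Q* = 9.4686.
Between Q* and Q_m the wedge SMC − demand runs linearly from 0 to MEC(Q_m), so the loss is a triangle.
DWL = ½ × 3.7457 × 21.5000 = 40.2663.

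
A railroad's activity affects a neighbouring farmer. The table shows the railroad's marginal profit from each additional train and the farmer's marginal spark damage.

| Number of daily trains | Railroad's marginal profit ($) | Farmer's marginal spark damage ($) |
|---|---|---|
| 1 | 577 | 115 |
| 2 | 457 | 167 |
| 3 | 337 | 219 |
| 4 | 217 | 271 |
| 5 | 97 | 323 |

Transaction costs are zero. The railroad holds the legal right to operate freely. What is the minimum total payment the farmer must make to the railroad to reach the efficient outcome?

$314

Left alone the railroad would choose level 5 (marginal profit stays positive).
Efficient level: k* = 3 (marginal profit ≥ marginal spark damage through 3).
The farmer must at least cover the railroad's forgone profit from cutting 5→3: 217 + 97 = 314.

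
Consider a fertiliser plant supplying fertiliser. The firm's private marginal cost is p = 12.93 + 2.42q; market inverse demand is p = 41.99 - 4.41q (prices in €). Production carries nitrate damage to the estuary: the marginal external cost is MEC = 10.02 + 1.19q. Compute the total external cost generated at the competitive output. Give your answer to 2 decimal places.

€53.40

Market equilibrium (private): 12.93 + 2.42q = 41.99 - 4.41q → q_m = 4.2548.
Total external cost = ∫₀^{q_m} (10.02 + 1.19q) dq = 10.02×4.2548 + ½×1.19×4.2548² = 53.4046.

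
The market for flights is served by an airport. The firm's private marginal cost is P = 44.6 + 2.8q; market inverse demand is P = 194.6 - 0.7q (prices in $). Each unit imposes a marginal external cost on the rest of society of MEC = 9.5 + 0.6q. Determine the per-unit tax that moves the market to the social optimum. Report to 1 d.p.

tax = $30.1 per unit

Social marginal cost = private MC + MEC = 54.1 + 3.4q.
Set SMC = demand: 54.1 + 3.4q = 194.6 - 0.7q → q* = 34.2683.
The Pigouvian tax equals MEC at q*: 9.5 + 0.6×34.2683 = 30.0610.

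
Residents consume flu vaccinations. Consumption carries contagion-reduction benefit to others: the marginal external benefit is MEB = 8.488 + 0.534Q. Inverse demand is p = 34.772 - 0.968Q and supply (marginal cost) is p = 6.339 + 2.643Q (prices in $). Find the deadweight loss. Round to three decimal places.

Market equilibrium (private): 6.339 + 2.643Q = 34.772 - 0.968Q → Q_m = 7.8740.
Social marginal benefit = demand + MEB = 43.260 - 0.434Q.
Set SMB = MC: 43.260 - 0.434Q = 6.339 + 2.643Q → Q* = 11.9990.
The welfare-loss triangle has base |Q_m − Q*| and height MEB(Q_m) (the vertical gap between SMB and MC is zero at Q* and MEB at Q_m).
DWL = ½ × 4.1250 × 12.6927 = 26.1787.

DWL = $26.179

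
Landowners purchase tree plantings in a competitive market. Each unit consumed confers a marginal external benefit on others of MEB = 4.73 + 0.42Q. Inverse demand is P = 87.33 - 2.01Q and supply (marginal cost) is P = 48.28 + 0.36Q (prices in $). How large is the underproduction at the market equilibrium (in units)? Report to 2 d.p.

5.97 units

Market equilibrium (private): 48.28 + 0.36Q = 87.33 - 2.01Q → Q_m = 16.4768.
Social marginal benefit = demand + MEB = 92.06 - 1.59Q.
Set SMB = MC: 92.06 - 1.59Q = 48.28 + 0.36Q → Q* = 22.4513.
Gap = |16.4768 − 22.4513| = 5.9745.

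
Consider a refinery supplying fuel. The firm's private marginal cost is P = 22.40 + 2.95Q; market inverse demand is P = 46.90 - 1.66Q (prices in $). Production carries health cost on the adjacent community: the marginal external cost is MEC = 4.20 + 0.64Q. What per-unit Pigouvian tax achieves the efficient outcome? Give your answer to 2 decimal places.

Social marginal cost = private MC + MEC = 26.60 + 3.59Q.
Set SMC = demand: 26.60 + 3.59Q = 46.90 - 1.66Q → Q* = 3.8667.
The Pigouvian tax equals MEC at Q*: 4.20 + 0.64×3.8667 = 6.6747.

tax = $6.67 per unit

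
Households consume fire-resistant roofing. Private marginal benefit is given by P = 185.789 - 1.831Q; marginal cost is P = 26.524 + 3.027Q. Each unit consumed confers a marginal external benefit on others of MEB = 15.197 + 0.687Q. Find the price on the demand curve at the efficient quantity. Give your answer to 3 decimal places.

P = 109.203

Social marginal benefit = demand + MEB = 200.986 - 1.144Q.
Set SMB = MC: 200.986 - 1.144Q = 26.524 + 3.027Q → Q* = 41.8274.
Consumer price on the demand curve at Q*: 185.789 − 1.831×41.8274 = 109.2030.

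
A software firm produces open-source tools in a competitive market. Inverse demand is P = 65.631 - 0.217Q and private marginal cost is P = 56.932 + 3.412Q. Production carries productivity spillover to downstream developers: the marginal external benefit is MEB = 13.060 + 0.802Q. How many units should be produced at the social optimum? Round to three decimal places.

Q* = 7.697

Social marginal cost = private MC − MEB = 43.872 + 2.610Q.
Set SMC = demand: 43.872 + 2.610Q = 65.631 - 0.217Q → Q* = 7.6969.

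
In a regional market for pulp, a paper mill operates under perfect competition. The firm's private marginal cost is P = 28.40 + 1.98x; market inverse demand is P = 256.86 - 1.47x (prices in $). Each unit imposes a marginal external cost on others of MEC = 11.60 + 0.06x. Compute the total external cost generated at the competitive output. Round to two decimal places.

$899.71

Market equilibrium (private): 28.40 + 1.98x = 256.86 - 1.47x → x_m = 66.2203.
Total external cost = ∫₀^{x_m} (11.60 + 0.06x) dx = 11.60×66.2203 + ½×0.06×66.2203² = 899.7093.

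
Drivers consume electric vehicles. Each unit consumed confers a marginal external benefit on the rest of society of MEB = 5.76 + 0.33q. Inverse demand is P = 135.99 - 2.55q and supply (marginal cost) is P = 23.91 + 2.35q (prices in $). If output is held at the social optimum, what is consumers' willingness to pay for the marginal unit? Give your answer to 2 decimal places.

Social marginal benefit = demand + MEB = 141.75 - 2.22q.
Set SMB = MC: 141.75 - 2.22q = 23.91 + 2.35q → q* = 25.7856.
Consumer price on the demand curve at q*: 135.99 − 2.55×25.7856 = 70.2367.

P = $70.24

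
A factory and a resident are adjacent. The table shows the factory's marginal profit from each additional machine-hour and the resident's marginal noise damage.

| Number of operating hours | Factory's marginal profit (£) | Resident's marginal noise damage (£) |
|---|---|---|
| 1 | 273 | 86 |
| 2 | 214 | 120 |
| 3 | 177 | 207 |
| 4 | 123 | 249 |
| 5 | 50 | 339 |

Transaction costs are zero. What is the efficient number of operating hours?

2

Bargaining reaches the level where marginal profit last exceeds marginal noise damage.
That holds through level 2 (214 ≥ 120) but not at 3 (177 < 207).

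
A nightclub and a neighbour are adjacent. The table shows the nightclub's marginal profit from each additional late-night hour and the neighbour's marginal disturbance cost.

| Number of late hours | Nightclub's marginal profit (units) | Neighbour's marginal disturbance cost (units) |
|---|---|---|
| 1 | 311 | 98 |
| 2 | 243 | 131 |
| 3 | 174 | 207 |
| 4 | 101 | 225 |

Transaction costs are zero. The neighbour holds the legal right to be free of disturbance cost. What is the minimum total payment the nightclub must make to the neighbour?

229

Efficient level: marginal profit ≥ marginal disturbance cost through level 2, so k* = 2.
With the neighbour holding the right, the nightclub must at least compensate total damage at k*: 98 + 131 = 229.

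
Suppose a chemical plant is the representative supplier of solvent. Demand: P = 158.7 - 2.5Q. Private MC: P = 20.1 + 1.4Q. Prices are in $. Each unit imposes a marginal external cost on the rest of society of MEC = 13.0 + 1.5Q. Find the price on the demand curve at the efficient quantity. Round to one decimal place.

P = $100.6

Social marginal cost = private MC + MEC = 33.1 + 2.9Q.
Set SMC = demand: 33.1 + 2.9Q = 158.7 - 2.5Q → Q* = 23.2593.
Consumer price on the demand curve at Q*: 158.7 − 2.5×23.2593 = 100.5518.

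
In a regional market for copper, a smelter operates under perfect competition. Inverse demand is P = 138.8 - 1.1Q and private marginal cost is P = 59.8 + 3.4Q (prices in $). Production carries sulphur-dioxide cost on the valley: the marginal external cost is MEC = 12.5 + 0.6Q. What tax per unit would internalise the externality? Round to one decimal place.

Social marginal cost = private MC + MEC = 72.3 + 4.0Q.
Set SMC = demand: 72.3 + 4.0Q = 138.8 - 1.1Q → Q* = 13.0392.
The Pigouvian tax equals MEC at Q*: 12.5 + 0.6×13.0392 = 20.3235.

tax = $20.3 per unit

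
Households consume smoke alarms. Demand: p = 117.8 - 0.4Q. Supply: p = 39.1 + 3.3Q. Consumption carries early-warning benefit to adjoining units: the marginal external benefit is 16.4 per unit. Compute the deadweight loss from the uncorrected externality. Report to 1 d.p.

Market equilibrium (private): 39.1 + 3.3Q = 117.8 - 0.4Q → Q_m = 21.2703.
Social marginal benefit = demand + MEB = 134.2 - 0.4Q.
Set SMB = MC: 134.2 - 0.4Q = 39.1 + 3.3Q → Q* = 25.7027.
Height of the DWL triangle at Q_m is SMB(Q_m) − MC(Q_m) = MEB(Q_m) = 16.4000.
DWL = ½ × 4.4324 × 16.4000 = 36.3457.

DWL = 36.3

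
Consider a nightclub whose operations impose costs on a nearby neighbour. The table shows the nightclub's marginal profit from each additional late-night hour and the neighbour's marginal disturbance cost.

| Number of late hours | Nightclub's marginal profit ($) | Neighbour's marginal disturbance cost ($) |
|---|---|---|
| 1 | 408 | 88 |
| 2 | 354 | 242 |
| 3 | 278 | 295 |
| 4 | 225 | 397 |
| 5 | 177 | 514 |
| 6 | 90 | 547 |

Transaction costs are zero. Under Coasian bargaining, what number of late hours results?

2

Bargaining reaches the level where marginal profit last exceeds marginal disturbance cost.
That holds through level 2 (354 ≥ 242) but not at 3 (278 < 295).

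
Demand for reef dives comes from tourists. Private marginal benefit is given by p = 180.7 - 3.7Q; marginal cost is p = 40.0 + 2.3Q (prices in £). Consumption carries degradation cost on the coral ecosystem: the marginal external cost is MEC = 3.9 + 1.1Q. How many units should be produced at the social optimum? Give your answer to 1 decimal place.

Social marginal benefit = demand − MEC = 176.8 - 4.8Q.
Set SMB = MC: 176.8 - 4.8Q = 40.0 + 2.3Q → Q* = 19.2676.

Q* = 19.3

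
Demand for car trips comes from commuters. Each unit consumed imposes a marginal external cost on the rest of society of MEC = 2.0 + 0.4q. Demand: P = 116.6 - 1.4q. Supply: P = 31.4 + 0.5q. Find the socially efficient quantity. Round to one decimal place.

q* = 36.2

Social marginal benefit = demand − MEC = 114.6 - 1.8q.
Set SMB = MC: 114.6 - 1.8q = 31.4 + 0.5q → q* = 36.1739.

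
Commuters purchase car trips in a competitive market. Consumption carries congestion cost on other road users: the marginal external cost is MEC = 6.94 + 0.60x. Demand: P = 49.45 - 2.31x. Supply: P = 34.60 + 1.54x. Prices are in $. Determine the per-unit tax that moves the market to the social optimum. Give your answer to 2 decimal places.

tax = $8.01 per unit

Social marginal benefit = demand − MEC = 42.51 - 2.91x.
Set SMB = MC: 42.51 - 2.91x = 34.60 + 1.54x → x* = 1.7775.
The Pigouvian tax equals MEC at x*: 6.94 + 0.60×1.7775 = 8.0065.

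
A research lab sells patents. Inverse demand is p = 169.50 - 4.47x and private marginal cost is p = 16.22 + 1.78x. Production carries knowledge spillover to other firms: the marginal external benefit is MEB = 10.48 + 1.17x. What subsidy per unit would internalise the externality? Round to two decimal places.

Social marginal cost = private MC − MEB = 5.74 + 0.61x.
Set SMC = demand: 5.74 + 0.61x = 169.50 - 4.47x → x* = 32.2362.
The Pigouvian subsidy equals MEB at x*: 10.48 + 1.17×32.2362 = 48.1964.

subsidy = 48.20 per unit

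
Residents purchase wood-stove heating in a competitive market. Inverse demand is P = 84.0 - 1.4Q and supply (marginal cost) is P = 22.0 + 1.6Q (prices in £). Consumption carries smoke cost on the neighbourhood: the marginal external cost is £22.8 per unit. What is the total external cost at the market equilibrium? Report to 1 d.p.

£471.2

Market equilibrium (private): 22.0 + 1.6Q = 84.0 - 1.4Q → Q_m = 20.6667.
Total external cost = MEC × Q_m = 22.8 × 20.6667 = 471.2008.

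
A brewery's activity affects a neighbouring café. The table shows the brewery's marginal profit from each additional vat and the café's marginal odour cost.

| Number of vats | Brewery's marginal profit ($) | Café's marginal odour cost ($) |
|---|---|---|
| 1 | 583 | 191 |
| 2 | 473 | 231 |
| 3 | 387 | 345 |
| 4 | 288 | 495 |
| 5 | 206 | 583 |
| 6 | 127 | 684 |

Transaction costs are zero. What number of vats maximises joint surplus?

3

Bargaining reaches the level where marginal profit last exceeds marginal odour cost.
That holds through level 3 (387 ≥ 345) but not at 4 (288 < 495).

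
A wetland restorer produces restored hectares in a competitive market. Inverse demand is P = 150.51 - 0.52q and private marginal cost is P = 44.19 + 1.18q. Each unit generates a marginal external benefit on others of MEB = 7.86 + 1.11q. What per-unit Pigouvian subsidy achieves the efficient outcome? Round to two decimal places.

Social marginal cost = private MC − MEB = 36.33 + 0.07q.
Set SMC = demand: 36.33 + 0.07q = 150.51 - 0.52q → q* = 193.5254.
The Pigouvian subsidy equals MEB at q*: 7.86 + 1.11×193.5254 = 222.6732.

subsidy = 222.67 per unit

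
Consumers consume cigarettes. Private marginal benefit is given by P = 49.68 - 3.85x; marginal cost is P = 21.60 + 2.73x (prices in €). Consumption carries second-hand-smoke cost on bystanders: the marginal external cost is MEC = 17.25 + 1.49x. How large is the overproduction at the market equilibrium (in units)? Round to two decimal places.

Market equilibrium (private): 21.60 + 2.73x = 49.68 - 3.85x → x_m = 4.2675.
Social marginal benefit = demand − MEC = 32.43 - 5.34x.
Set SMB = MC: 32.43 - 5.34x = 21.60 + 2.73x → x* = 1.3420.
Gap = |4.2675 − 1.3420| = 2.9255.

2.93 units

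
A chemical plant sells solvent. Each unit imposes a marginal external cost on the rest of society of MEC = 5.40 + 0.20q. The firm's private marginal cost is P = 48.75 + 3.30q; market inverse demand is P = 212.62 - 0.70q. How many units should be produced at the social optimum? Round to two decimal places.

Social marginal cost = private MC + MEC = 54.15 + 3.50q.
Set SMC = demand: 54.15 + 3.50q = 212.62 - 0.70q → q* = 37.7310.

q* = 37.73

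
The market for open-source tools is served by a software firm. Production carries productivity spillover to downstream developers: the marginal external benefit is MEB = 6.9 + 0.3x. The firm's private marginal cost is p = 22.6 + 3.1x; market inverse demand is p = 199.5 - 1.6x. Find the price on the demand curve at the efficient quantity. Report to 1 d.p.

Social marginal cost = private MC − MEB = 15.7 + 2.8x.
Set SMC = demand: 15.7 + 2.8x = 199.5 - 1.6x → x* = 41.7727.
Consumer price on the demand curve at x*: 199.5 − 1.6×41.7727 = 132.6637.

P = 132.7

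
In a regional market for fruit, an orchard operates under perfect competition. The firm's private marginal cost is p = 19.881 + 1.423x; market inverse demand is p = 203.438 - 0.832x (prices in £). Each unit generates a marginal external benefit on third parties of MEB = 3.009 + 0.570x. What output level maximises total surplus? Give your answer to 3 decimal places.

Social marginal cost = private MC − MEB = 16.872 + 0.853x.
Set SMC = demand: 16.872 + 0.853x = 203.438 - 0.832x → x* = 110.7217.

x* = 110.722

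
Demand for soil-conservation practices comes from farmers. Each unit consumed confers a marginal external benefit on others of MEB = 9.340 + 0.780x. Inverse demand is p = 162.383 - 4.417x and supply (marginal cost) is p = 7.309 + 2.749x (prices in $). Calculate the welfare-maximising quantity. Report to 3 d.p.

x* = 25.746

Social marginal benefit = demand + MEB = 171.723 - 3.637x.
Set SMB = MC: 171.723 - 3.637x = 7.309 + 2.749x → x* = 25.7460.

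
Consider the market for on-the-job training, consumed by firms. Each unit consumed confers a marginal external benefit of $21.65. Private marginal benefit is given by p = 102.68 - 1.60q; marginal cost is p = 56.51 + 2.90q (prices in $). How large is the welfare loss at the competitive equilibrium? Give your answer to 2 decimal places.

DWL = $52.08

Market equilibrium (private): 56.51 + 2.90q = 102.68 - 1.60q → q_m = 10.2600.
Social marginal benefit = demand + MEB = 124.33 - 1.60q.
Set SMB = MC: 124.33 - 1.60q = 56.51 + 2.90q → q* = 15.0711.
Height of the DWL triangle at q_m is SMB(q_m) − MC(q_m) = MEB(q_m) = 21.6500.
DWL = ½ × 4.8111 × 21.6500 = 52.0802.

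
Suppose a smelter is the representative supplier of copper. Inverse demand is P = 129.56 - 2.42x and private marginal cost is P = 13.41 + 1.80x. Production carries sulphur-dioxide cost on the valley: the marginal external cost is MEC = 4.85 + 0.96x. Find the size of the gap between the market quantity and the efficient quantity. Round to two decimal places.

6.04 units

Market equilibrium (private): 13.41 + 1.80x = 129.56 - 2.42x → x_m = 27.5237.
Social marginal cost = private MC + MEC = 18.26 + 2.76x.
Set SMC = demand: 18.26 + 2.76x = 129.56 - 2.42x → x* = 21.4865.
Gap = |27.5237 − 21.4865| = 6.0372.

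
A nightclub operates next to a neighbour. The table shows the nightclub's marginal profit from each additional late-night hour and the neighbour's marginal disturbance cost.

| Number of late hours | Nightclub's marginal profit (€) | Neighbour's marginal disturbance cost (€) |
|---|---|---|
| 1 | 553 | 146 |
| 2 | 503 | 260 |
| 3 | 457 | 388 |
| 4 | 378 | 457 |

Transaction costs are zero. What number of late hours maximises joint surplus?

Bargaining reaches the level where marginal profit last exceeds marginal disturbance cost.
That holds through level 3 (457 ≥ 388) but not at 4 (378 < 457).

3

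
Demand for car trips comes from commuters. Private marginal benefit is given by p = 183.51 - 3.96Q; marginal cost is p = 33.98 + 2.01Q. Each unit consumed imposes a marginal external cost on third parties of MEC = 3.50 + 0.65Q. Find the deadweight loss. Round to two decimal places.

DWL = 29.55

Market equilibrium (private): 33.98 + 2.01Q = 183.51 - 3.96Q → Q_m = 25.0469.
Social marginal benefit = demand − MEC = 180.01 - 4.61Q.
Set SMB = MC: 180.01 - 4.61Q = 33.98 + 2.01Q → Q* = 22.0589.
The loss is the area between SMB and MC from Q* to Q_m; with linear curves that's a triangle of height MEC(Q_m).
DWL = ½ × 2.9880 × 19.7805 = 29.5521.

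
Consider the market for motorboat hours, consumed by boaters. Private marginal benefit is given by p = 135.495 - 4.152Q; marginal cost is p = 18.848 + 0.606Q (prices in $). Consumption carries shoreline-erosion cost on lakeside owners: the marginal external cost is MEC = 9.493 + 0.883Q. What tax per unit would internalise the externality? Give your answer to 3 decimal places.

Social marginal benefit = demand − MEC = 126.002 - 5.035Q.
Set SMB = MC: 126.002 - 5.035Q = 18.848 + 0.606Q → Q* = 18.9956.
The Pigouvian tax equals MEC at Q*: 9.493 + 0.883×18.9956 = 26.2661.

tax = $26.266 per unit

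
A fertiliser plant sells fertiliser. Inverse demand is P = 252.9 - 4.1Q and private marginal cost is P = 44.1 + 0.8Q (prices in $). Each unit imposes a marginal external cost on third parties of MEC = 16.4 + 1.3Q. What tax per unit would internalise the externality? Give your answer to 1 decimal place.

Social marginal cost = private MC + MEC = 60.5 + 2.1Q.
Set SMC = demand: 60.5 + 2.1Q = 252.9 - 4.1Q → Q* = 31.0323.
The Pigouvian tax equals MEC at Q*: 16.4 + 1.3×31.0323 = 56.7420.

tax = $56.7 per unit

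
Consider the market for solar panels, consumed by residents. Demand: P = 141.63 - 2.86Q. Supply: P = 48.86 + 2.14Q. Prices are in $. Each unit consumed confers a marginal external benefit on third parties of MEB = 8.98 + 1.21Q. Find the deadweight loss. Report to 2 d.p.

DWL = $130.33

Market equilibrium (private): 48.86 + 2.14Q = 141.63 - 2.86Q → Q_m = 18.5540.
Social marginal benefit = demand + MEB = 150.61 - 1.65Q.
Set SMB = MC: 150.61 - 1.65Q = 48.86 + 2.14Q → Q* = 26.8470.
The welfare-loss triangle has base |Q_m − Q*| and height MEB(Q_m) (the vertical gap between SMB and MC is zero at Q* and MEB at Q_m).
DWL = ½ × 8.2930 × 31.4303 = 130.3257.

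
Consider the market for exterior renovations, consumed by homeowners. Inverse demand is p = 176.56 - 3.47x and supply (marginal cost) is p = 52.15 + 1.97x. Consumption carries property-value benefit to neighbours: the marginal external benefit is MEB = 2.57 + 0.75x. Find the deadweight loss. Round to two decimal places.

DWL = 41.47

Market equilibrium (private): 52.15 + 1.97x = 176.56 - 3.47x → x_m = 22.8695.
Social marginal benefit = demand + MEB = 179.13 - 2.72x.
Set SMB = MC: 179.13 - 2.72x = 52.15 + 1.97x → x* = 27.0746.
Height of the DWL triangle at x_m is SMB(x_m) − MC(x_m) = MEB(x_m) = 19.7221.
DWL = ½ × 4.2051 × 19.7221 = 41.4667.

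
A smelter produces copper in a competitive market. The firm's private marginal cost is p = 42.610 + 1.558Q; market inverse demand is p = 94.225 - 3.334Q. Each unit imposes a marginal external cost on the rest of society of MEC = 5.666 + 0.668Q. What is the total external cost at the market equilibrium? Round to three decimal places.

Market equilibrium (private): 42.610 + 1.558Q = 94.225 - 3.334Q → Q_m = 10.5509.
Total external cost = ∫₀^{Q_m} (5.666 + 0.668Q) dQ = 5.666×10.5509 + ½×0.668×10.5509² = 96.9628.

96.963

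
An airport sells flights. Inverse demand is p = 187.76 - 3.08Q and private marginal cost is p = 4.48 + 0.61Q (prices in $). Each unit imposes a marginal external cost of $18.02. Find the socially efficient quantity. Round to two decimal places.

Q* = 44.79

Social marginal cost = private MC + MEC = 22.50 + 0.61Q.
Set SMC = demand: 22.50 + 0.61Q = 187.76 - 3.08Q → Q* = 44.7859.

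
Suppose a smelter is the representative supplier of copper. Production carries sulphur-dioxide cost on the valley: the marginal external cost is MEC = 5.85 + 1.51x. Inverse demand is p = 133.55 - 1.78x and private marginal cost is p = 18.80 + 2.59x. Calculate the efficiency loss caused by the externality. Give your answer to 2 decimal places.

DWL = 176.05

Market equilibrium (private): 18.80 + 2.59x = 133.55 - 1.78x → x_m = 26.2586.
Social marginal cost = private MC + MEC = 24.65 + 4.10x.
Set SMC = demand: 24.65 + 4.10x = 133.55 - 1.78x → x* = 18.5204.
Between x* and x_m the wedge SMC − demand runs linearly from 0 to MEC(x_m), so the loss is a triangle.
DWL = ½ × 7.7382 × 45.5005 = 176.0460.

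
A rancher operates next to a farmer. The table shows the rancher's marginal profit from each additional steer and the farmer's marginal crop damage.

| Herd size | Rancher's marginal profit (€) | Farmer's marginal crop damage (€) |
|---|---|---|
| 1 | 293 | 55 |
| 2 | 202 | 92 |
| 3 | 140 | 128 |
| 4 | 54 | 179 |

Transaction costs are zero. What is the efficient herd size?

3

Bargaining reaches the level where marginal profit last exceeds marginal crop damage.
That holds through level 3 (140 ≥ 128) but not at 4 (54 < 179).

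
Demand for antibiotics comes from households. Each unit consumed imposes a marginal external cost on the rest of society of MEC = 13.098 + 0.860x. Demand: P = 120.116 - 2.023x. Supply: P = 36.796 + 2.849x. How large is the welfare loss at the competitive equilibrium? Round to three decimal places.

Market equilibrium (private): 36.796 + 2.849x = 120.116 - 2.023x → x_m = 17.1018.
Social marginal benefit = demand − MEC = 107.018 - 2.883x.
Set SMB = MC: 107.018 - 2.883x = 36.796 + 2.849x → x* = 12.2509.
The welfare-loss triangle has base |x_m − x*| and height MEC(x_m) (the vertical gap between SMB and MC is zero at x* and MEC at x_m).
DWL = ½ × 4.8509 × 27.8056 = 67.4411.

DWL = 67.441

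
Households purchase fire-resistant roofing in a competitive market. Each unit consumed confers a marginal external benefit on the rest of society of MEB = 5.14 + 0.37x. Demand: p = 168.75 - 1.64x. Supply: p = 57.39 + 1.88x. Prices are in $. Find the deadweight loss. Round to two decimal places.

Market equilibrium (private): 57.39 + 1.88x = 168.75 - 1.64x → x_m = 31.6364.
Social marginal benefit = demand + MEB = 173.89 - 1.27x.
Set SMB = MC: 173.89 - 1.27x = 57.39 + 1.88x → x* = 36.9841.
The loss is the area between SMB and MC from x* to x_m; with linear curves that's a triangle of height MEB(x_m).
DWL = ½ × 5.3477 × 16.8455 = 45.0423.

DWL = $45.04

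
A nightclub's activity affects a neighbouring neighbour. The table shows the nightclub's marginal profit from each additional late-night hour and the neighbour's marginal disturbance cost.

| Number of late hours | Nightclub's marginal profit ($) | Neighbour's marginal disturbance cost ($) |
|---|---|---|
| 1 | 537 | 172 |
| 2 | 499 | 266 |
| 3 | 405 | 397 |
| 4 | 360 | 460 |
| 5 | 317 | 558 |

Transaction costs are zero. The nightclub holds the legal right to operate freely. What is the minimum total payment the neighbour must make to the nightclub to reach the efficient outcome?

Left alone the nightclub would choose level 5 (marginal profit stays positive).
Efficient level: k* = 3 (marginal profit ≥ marginal disturbance cost through 3).
The neighbour must at least cover the nightclub's forgone profit from cutting 5→3: 360 + 317 = 677.

$677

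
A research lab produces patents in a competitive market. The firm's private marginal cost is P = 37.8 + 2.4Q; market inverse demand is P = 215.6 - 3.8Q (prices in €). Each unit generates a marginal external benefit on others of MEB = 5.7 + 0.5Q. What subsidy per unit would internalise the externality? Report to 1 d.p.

subsidy = €21.8 per unit

Social marginal cost = private MC − MEB = 32.1 + 1.9Q.
Set SMC = demand: 32.1 + 1.9Q = 215.6 - 3.8Q → Q* = 32.1930.
The Pigouvian subsidy equals MEB at Q*: 5.7 + 0.5×32.1930 = 21.7965.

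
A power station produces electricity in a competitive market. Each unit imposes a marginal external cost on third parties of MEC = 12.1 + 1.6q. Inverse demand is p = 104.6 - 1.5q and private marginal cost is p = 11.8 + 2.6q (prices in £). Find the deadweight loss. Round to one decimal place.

Market equilibrium (private): 11.8 + 2.6q = 104.6 - 1.5q → q_m = 22.6341.
Social marginal cost = private MC + MEC = 23.9 + 4.2q.
Set SMC = demand: 23.9 + 4.2q = 104.6 - 1.5q → q* = 14.1579.
Between q* and q_m the wedge SMC − demand runs linearly from 0 to MEC(q_m), so the loss is a triangle.
DWL = ½ × 8.4762 × 48.3146 = 204.7621.

DWL = £204.8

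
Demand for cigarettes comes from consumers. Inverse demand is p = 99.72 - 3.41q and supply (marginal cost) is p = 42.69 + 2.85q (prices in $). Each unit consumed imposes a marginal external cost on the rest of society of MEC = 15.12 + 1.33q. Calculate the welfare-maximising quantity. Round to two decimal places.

q* = 5.52

Social marginal benefit = demand − MEC = 84.60 - 4.74q.
Set SMB = MC: 84.60 - 4.74q = 42.69 + 2.85q → q* = 5.5217.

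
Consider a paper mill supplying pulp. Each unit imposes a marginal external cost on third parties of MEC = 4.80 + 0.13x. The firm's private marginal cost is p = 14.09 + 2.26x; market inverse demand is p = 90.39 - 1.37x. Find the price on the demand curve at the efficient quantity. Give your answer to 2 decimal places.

Social marginal cost = private MC + MEC = 18.89 + 2.39x.
Set SMC = demand: 18.89 + 2.39x = 90.39 - 1.37x → x* = 19.0160.
Consumer price on the demand curve at x*: 90.39 − 1.37×19.0160 = 64.3381.

P = 64.34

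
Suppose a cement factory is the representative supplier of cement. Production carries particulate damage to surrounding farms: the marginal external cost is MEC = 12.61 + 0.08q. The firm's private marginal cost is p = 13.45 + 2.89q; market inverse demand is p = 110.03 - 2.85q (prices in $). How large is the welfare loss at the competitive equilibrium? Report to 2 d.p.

Market equilibrium (private): 13.45 + 2.89q = 110.03 - 2.85q → q_m = 16.8258.
Social marginal cost = private MC + MEC = 26.06 + 2.97q.
Set SMC = demand: 26.06 + 2.97q = 110.03 - 2.85q → q* = 14.4278.
Between q* and q_m the wedge SMC − demand runs linearly from 0 to MEC(q_m), so the loss is a triangle.
DWL = ½ × 2.3980 × 13.9561 = 16.7334.

DWL = $16.73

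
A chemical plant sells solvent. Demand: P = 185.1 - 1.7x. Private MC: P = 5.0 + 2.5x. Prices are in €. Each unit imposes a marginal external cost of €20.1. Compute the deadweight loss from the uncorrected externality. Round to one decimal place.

Market equilibrium (private): 5.0 + 2.5x = 185.1 - 1.7x → x_m = 42.8810.
Social marginal cost = private MC + MEC = 25.1 + 2.5x.
Set SMC = demand: 25.1 + 2.5x = 185.1 - 1.7x → x* = 38.0952.
The welfare-loss triangle has base |x_m − x*| and height MEC(x_m) (the vertical gap between SMC and demand is zero at x* and MEC at x_m).
DWL = ½ × 4.7858 × 20.1000 = 48.0973.

DWL = €48.1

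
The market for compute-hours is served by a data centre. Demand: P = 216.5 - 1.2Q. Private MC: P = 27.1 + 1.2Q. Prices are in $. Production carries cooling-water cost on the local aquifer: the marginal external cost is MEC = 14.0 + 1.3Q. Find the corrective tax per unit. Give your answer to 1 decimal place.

tax = $75.6 per unit

Social marginal cost = private MC + MEC = 41.1 + 2.5Q.
Set SMC = demand: 41.1 + 2.5Q = 216.5 - 1.2Q → Q* = 47.4054.
The Pigouvian tax equals MEC at Q*: 14.0 + 1.3×47.4054 = 75.6270.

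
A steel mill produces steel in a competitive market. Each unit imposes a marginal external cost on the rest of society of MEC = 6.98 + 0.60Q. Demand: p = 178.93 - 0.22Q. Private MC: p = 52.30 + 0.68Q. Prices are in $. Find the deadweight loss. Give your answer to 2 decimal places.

Market equilibrium (private): 52.30 + 0.68Q = 178.93 - 0.22Q → Q_m = 140.7000.
Social marginal cost = private MC + MEC = 59.28 + 1.28Q.
Set SMC = demand: 59.28 + 1.28Q = 178.93 - 0.22Q → Q* = 79.7667.
The loss is the area between SMC and demand from Q* to Q_m; with linear curves that's a triangle of height MEC(Q_m).
DWL = ½ × 60.9333 × 91.4000 = 2784.6518.

DWL = $2784.65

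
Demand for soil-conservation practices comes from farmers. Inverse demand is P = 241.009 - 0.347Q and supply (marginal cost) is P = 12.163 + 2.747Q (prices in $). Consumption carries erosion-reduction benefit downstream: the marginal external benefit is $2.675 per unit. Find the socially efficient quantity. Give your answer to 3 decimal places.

Social marginal benefit = demand + MEB = 243.684 - 0.347Q.
Set SMB = MC: 243.684 - 0.347Q = 12.163 + 2.747Q → Q* = 74.8290.

Q* = 74.829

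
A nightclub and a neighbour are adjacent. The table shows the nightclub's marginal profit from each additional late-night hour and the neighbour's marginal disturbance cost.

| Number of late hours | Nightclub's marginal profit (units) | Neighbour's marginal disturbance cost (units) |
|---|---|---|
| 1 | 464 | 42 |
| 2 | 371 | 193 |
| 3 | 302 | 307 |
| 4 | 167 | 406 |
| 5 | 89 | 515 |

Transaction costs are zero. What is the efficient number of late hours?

2

Bargaining reaches the level where marginal profit last exceeds marginal disturbance cost.
That holds through level 2 (371 ≥ 193) but not at 3 (302 < 307).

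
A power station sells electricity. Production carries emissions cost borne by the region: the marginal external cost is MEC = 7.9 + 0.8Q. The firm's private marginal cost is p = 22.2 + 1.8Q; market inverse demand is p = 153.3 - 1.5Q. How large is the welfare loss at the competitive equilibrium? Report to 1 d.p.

Market equilibrium (private): 22.2 + 1.8Q = 153.3 - 1.5Q → Q_m = 39.7273.
Social marginal cost = private MC + MEC = 30.1 + 2.6Q.
Set SMC = demand: 30.1 + 2.6Q = 153.3 - 1.5Q → Q* = 30.0488.
Height of the DWL triangle at Q_m is SMC(Q_m) − demand(Q_m) = MEC(Q_m) = 39.6818.
DWL = ½ × 9.6785 × 39.6818 = 192.0302.

DWL = 192.0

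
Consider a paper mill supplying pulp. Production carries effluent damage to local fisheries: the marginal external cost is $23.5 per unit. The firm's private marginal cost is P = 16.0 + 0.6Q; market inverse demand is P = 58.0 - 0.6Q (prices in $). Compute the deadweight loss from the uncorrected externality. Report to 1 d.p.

DWL = $230.1

Market equilibrium (private): 16.0 + 0.6Q = 58.0 - 0.6Q → Q_m = 35.0000.
Social marginal cost = private MC + MEC = 39.5 + 0.6Q.
Set SMC = demand: 39.5 + 0.6Q = 58.0 - 0.6Q → Q* = 15.4167.
Between Q* and Q_m the wedge SMC − demand runs linearly from 0 to MEC(Q_m), so the loss is a triangle.
DWL = ½ × 19.5833 × 23.5000 = 230.1038.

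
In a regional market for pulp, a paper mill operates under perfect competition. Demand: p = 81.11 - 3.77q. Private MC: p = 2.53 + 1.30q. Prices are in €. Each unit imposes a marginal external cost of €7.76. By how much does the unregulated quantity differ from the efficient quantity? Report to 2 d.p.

1.53 units

Market equilibrium (private): 2.53 + 1.30q = 81.11 - 3.77q → q_m = 15.4990.
Social marginal cost = private MC + MEC = 10.29 + 1.30q.
Set SMC = demand: 10.29 + 1.30q = 81.11 - 3.77q → q* = 13.9684.
Gap = |15.4990 − 13.9684| = 1.5306.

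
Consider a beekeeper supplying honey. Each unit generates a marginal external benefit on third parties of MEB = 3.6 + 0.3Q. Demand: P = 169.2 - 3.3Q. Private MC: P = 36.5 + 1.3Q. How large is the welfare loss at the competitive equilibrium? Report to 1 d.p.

DWL = 17.5

Market equilibrium (private): 36.5 + 1.3Q = 169.2 - 3.3Q → Q_m = 28.8478.
Social marginal cost = private MC − MEB = 32.9 + Q.
Set SMC = demand: 32.9 + Q = 169.2 - 3.3Q → Q* = 31.6977.
Between Q* and Q_m the wedge demand − SMC runs linearly from 0 to MEB(Q_m), so the loss is a triangle.
DWL = ½ × 2.8499 × 12.2543 = 17.4618.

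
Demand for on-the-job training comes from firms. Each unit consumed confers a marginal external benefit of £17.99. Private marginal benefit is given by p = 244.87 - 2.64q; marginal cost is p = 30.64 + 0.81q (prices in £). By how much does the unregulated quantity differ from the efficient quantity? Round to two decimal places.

5.21 units

Market equilibrium (private): 30.64 + 0.81q = 244.87 - 2.64q → q_m = 62.0957.
Social marginal benefit = demand + MEB = 262.86 - 2.64q.
Set SMB = MC: 262.86 - 2.64q = 30.64 + 0.81q → q* = 67.3101.
Gap = |62.0957 − 67.3101| = 5.2144.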